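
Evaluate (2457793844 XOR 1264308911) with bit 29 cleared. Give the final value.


Step 1: 2457793844 ^ 1264308911 = 3643090843
Step 2: 3643090843 & ~(1 << 29) = 3643090843

3643090843


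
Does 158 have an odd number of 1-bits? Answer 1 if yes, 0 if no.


0b10011110 has 5 ones => parity 1

1


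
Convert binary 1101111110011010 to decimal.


1101111110011010 in decimal = 57242

57242


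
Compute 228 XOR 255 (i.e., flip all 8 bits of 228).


228 ^ 255 = 27

27


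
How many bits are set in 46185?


0b1011010001101001 has 8 set bits

8


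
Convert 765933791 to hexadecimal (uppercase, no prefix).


765933791 = 2DA738DF hex

2DA738DF


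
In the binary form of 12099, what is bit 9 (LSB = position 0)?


0b10111101000011, position 9 = 1

1


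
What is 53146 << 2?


0b1100111110011010 << 2 = 0b110011111001101000 = 212584

212584


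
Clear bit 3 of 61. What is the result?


61 & ~(1 << 3) = 53

53


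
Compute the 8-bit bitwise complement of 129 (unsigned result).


~0b10000001 = 0b1111110 = 126 (8-bit unsigned)

126


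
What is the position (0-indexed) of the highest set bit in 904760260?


0b110101111011011000101111000100. Highest set bit at position 29

29


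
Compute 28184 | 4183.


0b110111000011000 | 0b1000001010111 = 0b111111001011111 = 32351

32351


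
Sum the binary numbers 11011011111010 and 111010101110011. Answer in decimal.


11011011111010 + 111010101110011 = 1010110001101101 = 44141

44141


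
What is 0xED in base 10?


ED hex = 237 decimal

237


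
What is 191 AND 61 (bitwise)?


0b10111111 & 0b111101 = 0b111101 = 61

61


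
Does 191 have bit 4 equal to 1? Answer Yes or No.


0b10111111, bit 4 = 1. Yes

Yes


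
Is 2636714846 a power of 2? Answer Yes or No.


0b10011101001010010001001101011110. Multiple bits set => No

No


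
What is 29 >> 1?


0b11101 >> 1 = 0b1110 = 14

14


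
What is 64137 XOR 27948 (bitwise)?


0b1111101010001001 ^ 0b110110100101100 = 0b1001011110100101 = 38821

38821


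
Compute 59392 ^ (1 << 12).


59392 ^ (1 << 12) = 59392 ^ 4096 = 63488

63488


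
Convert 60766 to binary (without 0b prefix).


60766 = 1110110101011110 in binary

1110110101011110


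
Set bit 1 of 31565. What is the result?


31565 | (1 << 1) = 31565 | 2 = 31567

31567


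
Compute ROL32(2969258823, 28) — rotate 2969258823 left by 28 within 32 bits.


Rotate 0b10110000111110110100101101000111 left by 28 (32-bit) = 0b1111011000011111011010010110100 = 2064626868

2064626868


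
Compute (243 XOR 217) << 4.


Step 1: 243 ^ 217 = 42
Step 2: 42 << 4 = 672

672


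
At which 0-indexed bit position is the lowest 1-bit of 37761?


0b1001001110000001. Lowest set bit at position 0

0


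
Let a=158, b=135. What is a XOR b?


158 ^ 135 = 25

25


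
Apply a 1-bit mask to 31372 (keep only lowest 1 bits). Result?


31372 & 1 = 0

0


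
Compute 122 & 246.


0b1111010 & 0b11110110 = 0b1110010 = 114

114


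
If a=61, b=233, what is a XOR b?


61 ^ 233 = 212

212


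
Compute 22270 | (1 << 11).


22270 | (1 << 11) = 22270 | 2048 = 24318

24318


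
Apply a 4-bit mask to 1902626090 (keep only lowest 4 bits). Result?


1902626090 & 15 = 10

10


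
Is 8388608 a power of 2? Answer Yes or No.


0b100000000000000000000000. Only one bit set => Yes

Yes


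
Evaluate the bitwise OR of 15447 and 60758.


0b11110001010111 | 0b1110110101010110 = 0b1111110101010111 = 64855

64855


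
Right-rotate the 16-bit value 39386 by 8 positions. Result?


Rotate 0b1001100111011010 right by 8 (16-bit) = 0b1101101010011001 = 55961

55961


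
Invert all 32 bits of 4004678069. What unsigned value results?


4004678069 ^ 4294967295 = 290289226

290289226


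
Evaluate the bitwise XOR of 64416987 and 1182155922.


0b11110101101110110011011011 ^ 0b1000110011101100100010010010010 = 0b1000101101000001010100001001001 = 1168156745

1168156745


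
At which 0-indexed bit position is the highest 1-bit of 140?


0b10001100. Highest set bit at position 7

7


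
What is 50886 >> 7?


0b1100011011000110 >> 7 = 0b110001101 = 397

397


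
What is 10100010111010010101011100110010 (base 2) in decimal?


10100010111010010101011100110010 in decimal = 2733201202

2733201202


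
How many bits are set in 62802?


0b1111010101010010 has 9 set bits

9


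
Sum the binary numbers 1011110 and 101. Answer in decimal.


1011110 + 101 = 1100011 = 99

99


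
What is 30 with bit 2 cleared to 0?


30 & ~(1 << 2) = 26

26


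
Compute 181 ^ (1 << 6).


181 ^ (1 << 6) = 181 ^ 64 = 245

245


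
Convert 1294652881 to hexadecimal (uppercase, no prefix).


1294652881 = 4D2AD5D1 hex

4D2AD5D1


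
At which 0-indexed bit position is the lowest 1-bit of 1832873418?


0b1101101001111110110110111001010. Lowest set bit at position 1

1


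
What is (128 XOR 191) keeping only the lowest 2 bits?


Step 1: 128 ^ 191 = 63
Step 2: 63 & 3 = 3

3


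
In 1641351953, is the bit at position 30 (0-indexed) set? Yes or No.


0b1100001110101010000101100010001, bit 30 = 1. Yes

Yes


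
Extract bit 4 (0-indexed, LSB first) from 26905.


0b110100100011001, position 4 = 1

1


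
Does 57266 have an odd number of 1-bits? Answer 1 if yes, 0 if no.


0b1101111110110010 has 11 ones => parity 1

1


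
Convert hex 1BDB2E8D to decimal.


1BDB2E8D hex = 467349133 decimal

467349133


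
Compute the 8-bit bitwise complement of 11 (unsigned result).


~0b1011 = 0b11110100 = 244 (8-bit unsigned)

244


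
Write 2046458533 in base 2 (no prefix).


2046458533 = 1111001111110100111101010100101 in binary

1111001111110100111101010100101


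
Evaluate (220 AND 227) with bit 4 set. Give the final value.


Step 1: 220 & 227 = 192
Step 2: 192 | (1 << 4) = 192 | 16 = 208

208


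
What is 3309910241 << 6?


0b11000101010010010011100011100001 << 6 = 0b11000101010010010011100011100001000000 = 211834255424

211834255424


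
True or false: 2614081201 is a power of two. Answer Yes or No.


0b10011011110011111011011010110001. Multiple bits set => No

No


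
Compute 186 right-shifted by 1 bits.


0b10111010 >> 1 = 0b1011101 = 93

93


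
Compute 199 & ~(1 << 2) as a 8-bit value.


199 & ~(1 << 2) = 195

195


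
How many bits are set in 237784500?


0b1110001011000100110110110100 has 14 set bits

14


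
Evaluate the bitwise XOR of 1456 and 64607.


0b10110110000 ^ 0b1111110001011111 = 0b1111100111101111 = 63983

63983


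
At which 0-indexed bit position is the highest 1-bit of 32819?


0b1000000000110011. Highest set bit at position 15

15


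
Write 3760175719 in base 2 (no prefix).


3760175719 = 11100000000111111011101001100111 in binary

11100000000111111011101001100111


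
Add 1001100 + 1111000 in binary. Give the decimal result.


1001100 + 1111000 = 11000100 = 196

196


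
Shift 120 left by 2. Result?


0b1111000 << 2 = 0b111100000 = 480

480


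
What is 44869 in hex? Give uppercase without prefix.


44869 = AF45 hex

AF45


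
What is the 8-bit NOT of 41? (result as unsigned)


~0b101001 = 0b11010110 = 214 (8-bit unsigned)

214


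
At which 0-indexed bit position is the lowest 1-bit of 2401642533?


0b10001111001001100010100000100101. Lowest set bit at position 0

0


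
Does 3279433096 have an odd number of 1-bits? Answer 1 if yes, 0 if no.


0b11000011011110000010110110001000 has 14 ones => parity 0

0


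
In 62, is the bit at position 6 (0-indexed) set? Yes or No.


0b111110, bit 6 = 0. No

No


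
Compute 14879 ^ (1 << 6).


14879 ^ (1 << 6) = 14879 ^ 64 = 14943

14943


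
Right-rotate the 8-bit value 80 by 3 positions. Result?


Rotate 0b1010000 right by 3 (8-bit) = 0b1010 = 10

10


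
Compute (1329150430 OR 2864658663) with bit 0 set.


Step 1: 1329150430 | 2864658663 = 4022286847
Step 2: 4022286847 | (1 << 0) = 4022286847 | 1 = 4022286847

4022286847


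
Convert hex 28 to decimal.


28 hex = 40 decimal

40


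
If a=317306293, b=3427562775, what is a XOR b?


317306293 ^ 3427562775 = 3735404706

3735404706


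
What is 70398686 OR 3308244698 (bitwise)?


0b100001100100011001011011110 | 0b11000101001011111100111011011010 = 0b11000101001111111111111011011110 = 3309305566

3309305566


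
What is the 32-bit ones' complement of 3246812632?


3246812632 ^ 4294967295 = 1048154663

1048154663


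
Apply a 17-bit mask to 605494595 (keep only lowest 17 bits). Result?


605494595 & 131071 = 73027

73027


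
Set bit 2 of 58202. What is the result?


58202 | (1 << 2) = 58202 | 4 = 58206

58206


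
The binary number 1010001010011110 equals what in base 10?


1010001010011110 in decimal = 41630

41630


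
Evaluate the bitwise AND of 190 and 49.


0b10111110 & 0b110001 = 0b110000 = 48

48


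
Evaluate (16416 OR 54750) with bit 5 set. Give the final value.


Step 1: 16416 | 54750 = 54782
Step 2: 54782 | (1 << 5) = 54782 | 32 = 54782

54782


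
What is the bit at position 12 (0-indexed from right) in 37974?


0b1001010001010110, position 12 = 1

1


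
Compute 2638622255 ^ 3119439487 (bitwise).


0b10011101010001100010111000101111 ^ 0b10111001111011101101111001111111 = 0b100100101010001111000001010000 = 615051344

615051344


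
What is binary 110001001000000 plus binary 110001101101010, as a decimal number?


110001001000000 + 110001101101010 = 1100010110101010 = 50602

50602


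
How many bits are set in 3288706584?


0b11000100000001011010111000011000 has 12 set bits

12


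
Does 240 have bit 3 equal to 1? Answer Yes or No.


0b11110000, bit 3 = 0. No

No


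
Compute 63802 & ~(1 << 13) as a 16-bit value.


63802 & ~(1 << 13) = 55610

55610


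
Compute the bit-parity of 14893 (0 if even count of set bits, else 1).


0b11101000101101 has 8 ones => parity 0

0


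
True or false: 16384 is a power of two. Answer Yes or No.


0b100000000000000. Only one bit set => Yes

Yes


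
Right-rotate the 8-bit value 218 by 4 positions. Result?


Rotate 0b11011010 right by 4 (8-bit) = 0b10101101 = 173

173


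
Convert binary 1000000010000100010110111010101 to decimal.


1000000010000100010110111010101 in decimal = 1078078933

1078078933


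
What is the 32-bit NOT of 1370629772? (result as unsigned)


~0b1010001101100100010011010001100 = 0b10101110010011011101100101110011 = 2924337523 (32-bit unsigned)

2924337523


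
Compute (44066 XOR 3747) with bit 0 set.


Step 1: 44066 ^ 3747 = 41601
Step 2: 41601 | (1 << 0) = 41601 | 1 = 41601

41601


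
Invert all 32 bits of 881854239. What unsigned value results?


881854239 ^ 4294967295 = 3413113056

3413113056


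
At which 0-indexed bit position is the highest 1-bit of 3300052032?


0b11000100101100101100110001000000. Highest set bit at position 31

31


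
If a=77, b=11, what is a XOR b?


77 ^ 11 = 70

70


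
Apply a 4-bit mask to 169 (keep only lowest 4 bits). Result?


169 & 15 = 9

9


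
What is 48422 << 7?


0b1011110100100110 << 7 = 0b10111101001001100000000 = 6198016

6198016


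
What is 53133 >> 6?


0b1100111110001101 >> 6 = 0b1100111110 = 830

830


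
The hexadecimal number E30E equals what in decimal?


E30E hex = 58126 decimal

58126


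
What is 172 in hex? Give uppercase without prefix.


172 = AC hex

AC


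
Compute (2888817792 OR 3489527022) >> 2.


Step 1: 2888817792 | 3489527022 = 4026531054
Step 2: 4026531054 >> 2 = 1006632763

1006632763


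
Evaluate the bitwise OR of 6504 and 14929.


0b1100101101000 | 0b11101001010001 = 0b11101101111001 = 15225

15225


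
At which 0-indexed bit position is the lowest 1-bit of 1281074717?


0b1001100010110111010011000011101. Lowest set bit at position 0

0


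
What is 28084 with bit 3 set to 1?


28084 | (1 << 3) = 28084 | 8 = 28092

28092


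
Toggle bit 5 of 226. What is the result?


226 ^ (1 << 5) = 226 ^ 32 = 194

194


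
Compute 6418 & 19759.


0b1100100010010 & 0b100110100101111 = 0b100100000010 = 2306

2306


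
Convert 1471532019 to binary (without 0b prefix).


1471532019 = 1010111101101011100101111110011 in binary

1010111101101011100101111110011


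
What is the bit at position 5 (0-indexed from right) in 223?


0b11011111, position 5 = 0

0


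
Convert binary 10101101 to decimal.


10101101 in decimal = 173

173


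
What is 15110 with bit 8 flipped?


15110 ^ (1 << 8) = 15110 ^ 256 = 14854

14854


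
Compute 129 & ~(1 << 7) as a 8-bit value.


129 & ~(1 << 7) = 1

1


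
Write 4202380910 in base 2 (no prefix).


4202380910 = 11111010011110110011111001101110 in binary

11111010011110110011111001101110


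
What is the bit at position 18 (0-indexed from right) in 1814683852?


0b1101100001010011110000011001100, position 18 = 0

0


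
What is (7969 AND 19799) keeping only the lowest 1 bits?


Step 1: 7969 & 19799 = 3329
Step 2: 3329 & 1 = 1

1


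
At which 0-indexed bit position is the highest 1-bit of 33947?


0b1000010010011011. Highest set bit at position 15

15


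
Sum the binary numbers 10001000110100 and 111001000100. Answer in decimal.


10001000110100 + 111001000100 = 11000001111000 = 12408

12408


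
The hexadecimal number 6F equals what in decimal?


6F hex = 111 decimal

111


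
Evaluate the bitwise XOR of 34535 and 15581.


0b1000011011100111 ^ 0b11110011011101 = 0b1011101000111010 = 47674

47674


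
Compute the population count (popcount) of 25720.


0b110010001111000 has 7 set bits

7


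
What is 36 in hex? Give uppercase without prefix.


36 = 24 hex

24


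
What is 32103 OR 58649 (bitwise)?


0b111110101100111 | 0b1110010100011001 = 0b1111110101111111 = 64895

64895


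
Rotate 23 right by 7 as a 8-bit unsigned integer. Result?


Rotate 0b10111 right by 7 (8-bit) = 0b101110 = 46

46


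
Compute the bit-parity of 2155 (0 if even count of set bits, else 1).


0b100001101011 has 6 ones => parity 0

0


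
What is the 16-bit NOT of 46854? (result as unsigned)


~0b1011011100000110 = 0b100100011111001 = 18681 (16-bit unsigned)

18681


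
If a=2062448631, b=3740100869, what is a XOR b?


2062448631 ^ 3740100869 = 2751667954

2751667954


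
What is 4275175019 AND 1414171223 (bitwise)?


0b11111110110100011111111001101011 & 0b1010100010010101000101001010111 = 0b1010100010000001000101001000011 = 1413515843

1413515843


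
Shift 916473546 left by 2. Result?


0b110110101000000100011011001010 << 2 = 0b11011010100000010001101100101000 = 3665894184

3665894184


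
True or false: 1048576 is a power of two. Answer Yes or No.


0b100000000000000000000. Only one bit set => Yes

Yes


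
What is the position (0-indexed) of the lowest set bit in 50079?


0b1100001110011111. Lowest set bit at position 0

0


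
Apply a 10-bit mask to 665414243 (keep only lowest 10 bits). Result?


665414243 & 1023 = 611

611


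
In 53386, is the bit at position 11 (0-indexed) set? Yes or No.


0b1101000010001010, bit 11 = 0. No

No


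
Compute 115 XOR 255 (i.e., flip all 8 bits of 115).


115 ^ 255 = 140

140


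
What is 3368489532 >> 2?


0b11001000110001110001001000111100 >> 2 = 0b110010001100011100010010001111 = 842122383

842122383


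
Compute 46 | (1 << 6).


46 | (1 << 6) = 46 | 64 = 110

110


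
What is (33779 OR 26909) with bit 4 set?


Step 1: 33779 | 26909 = 60415
Step 2: 60415 | (1 << 4) = 60415 | 16 = 60415

60415


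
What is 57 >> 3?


0b111001 >> 3 = 0b111 = 7

7


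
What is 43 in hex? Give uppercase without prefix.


43 = 2B hex

2B


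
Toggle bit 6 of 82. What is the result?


82 ^ (1 << 6) = 82 ^ 64 = 18

18


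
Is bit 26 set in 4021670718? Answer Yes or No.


0b11101111101101011101001100111110, bit 26 = 1. Yes

Yes


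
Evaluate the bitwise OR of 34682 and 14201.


0b1000011101111010 | 0b11011101111001 = 0b1011011101111011 = 46971

46971


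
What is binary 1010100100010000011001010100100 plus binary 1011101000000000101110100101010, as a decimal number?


1010100100010000011001010100100 + 1011101000000000101110100101010 = 10110001100010001000111111001110 = 2978516942

2978516942


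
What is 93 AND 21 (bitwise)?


0b1011101 & 0b10101 = 0b10101 = 21

21


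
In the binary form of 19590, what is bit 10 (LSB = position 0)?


0b100110010000110, position 10 = 1

1


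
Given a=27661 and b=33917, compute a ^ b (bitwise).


27661 ^ 33917 = 59504

59504


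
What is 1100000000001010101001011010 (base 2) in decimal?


1100000000001010101001011010 in decimal = 201370202

201370202


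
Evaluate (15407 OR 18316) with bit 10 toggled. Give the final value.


Step 1: 15407 | 18316 = 32687
Step 2: 32687 ^ (1 << 10) = 32687 ^ 1024 = 31663

31663


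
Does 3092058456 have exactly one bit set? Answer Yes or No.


0b10111000010011010001000101011000. Multiple bits set => No

No


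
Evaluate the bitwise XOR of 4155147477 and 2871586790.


0b11110111101010101000010011010101 ^ 0b10101011001010001110111111100110 = 0b1011100100000100110101100110011 = 1552050995

1552050995


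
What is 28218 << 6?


0b110111000111010 << 6 = 0b110111000111010000000 = 1805952

1805952


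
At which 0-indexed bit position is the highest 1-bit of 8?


0b1000. Highest set bit at position 3

3


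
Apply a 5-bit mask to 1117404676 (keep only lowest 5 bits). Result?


1117404676 & 31 = 4

4


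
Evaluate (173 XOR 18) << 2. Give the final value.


Step 1: 173 ^ 18 = 191
Step 2: 191 << 2 = 764

764


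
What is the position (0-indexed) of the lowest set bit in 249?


0b11111001. Lowest set bit at position 0

0


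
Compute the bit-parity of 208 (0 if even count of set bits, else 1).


0b11010000 has 3 ones => parity 1

1


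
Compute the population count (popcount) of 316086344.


0b10010110101110001100001001000 has 12 set bits

12


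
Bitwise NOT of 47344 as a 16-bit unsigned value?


~0b1011100011110000 = 0b100011100001111 = 18191 (16-bit unsigned)

18191


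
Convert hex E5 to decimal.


E5 hex = 229 decimal

229


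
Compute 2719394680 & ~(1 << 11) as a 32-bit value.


2719394680 & ~(1 << 11) = 2719392632

2719392632


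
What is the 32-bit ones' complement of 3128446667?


3128446667 ^ 4294967295 = 1166520628

1166520628


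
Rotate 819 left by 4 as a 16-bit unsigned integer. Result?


Rotate 0b1100110011 left by 4 (16-bit) = 0b11001100110000 = 13104

13104


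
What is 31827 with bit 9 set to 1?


31827 | (1 << 9) = 31827 | 512 = 32339

32339


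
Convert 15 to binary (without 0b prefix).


15 = 1111 in binary

1111


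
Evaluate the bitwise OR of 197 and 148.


0b11000101 | 0b10010100 = 0b11010101 = 213

213


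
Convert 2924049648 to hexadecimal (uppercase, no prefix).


2924049648 = AE4974F0 hex

AE4974F0


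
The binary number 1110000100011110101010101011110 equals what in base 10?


1110000100011110101010101011110 in decimal = 1888441694

1888441694


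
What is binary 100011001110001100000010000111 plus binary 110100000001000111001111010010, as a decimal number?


100011001110001100000010000111 + 110100000001000111001111010010 = 1010111001111010011010001011001 = 1463628889

1463628889


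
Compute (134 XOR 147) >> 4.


Step 1: 134 ^ 147 = 21
Step 2: 21 >> 4 = 1

1


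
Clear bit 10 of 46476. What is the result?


46476 & ~(1 << 10) = 45452

45452


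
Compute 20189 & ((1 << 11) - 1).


20189 & 2047 = 1757

1757


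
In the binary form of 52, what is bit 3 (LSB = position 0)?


0b110100, position 3 = 0

0


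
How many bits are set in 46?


0b101110 has 4 set bits

4


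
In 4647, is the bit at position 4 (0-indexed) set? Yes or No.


0b1001000100111, bit 4 = 0. No

No


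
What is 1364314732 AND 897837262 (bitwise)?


0b1010001010100011100101001101100 & 0b110101100000111110100011001110 = 0b10001000000011100100001001100 = 285329484

285329484


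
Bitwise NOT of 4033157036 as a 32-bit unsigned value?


~0b11110000011001010001011110101100 = 0b1111100110101110100001010011 = 261810259 (32-bit unsigned)

261810259


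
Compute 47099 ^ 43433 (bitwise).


0b1011011111111011 ^ 0b1010100110101001 = 0b1111001010010 = 7762

7762


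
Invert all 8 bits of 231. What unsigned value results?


231 ^ 255 = 24

24


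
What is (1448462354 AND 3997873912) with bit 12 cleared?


Step 1: 1448462354 & 3997873912 = 1178632208
Step 2: 1178632208 & ~(1 << 12) = 1178632208

1178632208


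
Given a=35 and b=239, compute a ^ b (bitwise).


35 ^ 239 = 204

204


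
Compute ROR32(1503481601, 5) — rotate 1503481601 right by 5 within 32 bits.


Rotate 0b1011001100111010100111100000001 right by 5 (32-bit) = 0b1010110011001110101001111000 = 181201528

181201528


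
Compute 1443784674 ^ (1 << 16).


1443784674 ^ (1 << 16) = 1443784674 ^ 65536 = 1443850210

1443850210


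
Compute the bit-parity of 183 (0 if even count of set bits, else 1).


0b10110111 has 6 ones => parity 0

0


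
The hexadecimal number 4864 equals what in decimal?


4864 hex = 18532 decimal

18532


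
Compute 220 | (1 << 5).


220 | (1 << 5) = 220 | 32 = 252

252


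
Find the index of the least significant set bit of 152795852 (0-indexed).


0b1001000110110111101011001100. Lowest set bit at position 2

2


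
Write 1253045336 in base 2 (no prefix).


1253045336 = 1001010101011111111010001011000 in binary

1001010101011111111010001011000


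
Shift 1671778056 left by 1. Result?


0b1100011101001010100111100001000 << 1 = 0b11000111010010101001111000010000 = 3343556112

3343556112


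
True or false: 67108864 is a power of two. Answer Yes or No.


0b100000000000000000000000000. Only one bit set => Yes

Yes


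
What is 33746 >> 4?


0b1000001111010010 >> 4 = 0b100000111101 = 2109

2109


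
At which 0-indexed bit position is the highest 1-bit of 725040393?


0b101011001101110011110100001001. Highest set bit at position 29

29


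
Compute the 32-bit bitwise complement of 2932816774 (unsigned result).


~0b10101110110011110011101110000110 = 0b1010001001100001100010001111001 = 1362150521 (32-bit unsigned)

1362150521


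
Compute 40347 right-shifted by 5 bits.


0b1001110110011011 >> 5 = 0b10011101100 = 1260

1260


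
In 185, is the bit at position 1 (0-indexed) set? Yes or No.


0b10111001, bit 1 = 0. No

No


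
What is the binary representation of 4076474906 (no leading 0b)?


4076474906 = 11110010111110100001001000011010 in binary

11110010111110100001001000011010


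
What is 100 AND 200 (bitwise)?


0b1100100 & 0b11001000 = 0b1000000 = 64

64


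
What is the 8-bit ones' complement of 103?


103 ^ 255 = 152

152


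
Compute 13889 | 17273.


0b11011001000001 | 0b100001101111001 = 0b111011101111001 = 30585

30585


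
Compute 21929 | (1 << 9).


21929 | (1 << 9) = 21929 | 512 = 22441

22441


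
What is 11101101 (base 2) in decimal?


11101101 in decimal = 237

237


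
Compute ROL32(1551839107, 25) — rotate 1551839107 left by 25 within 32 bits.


Rotate 0b1011100011111110010111110000011 left by 25 (32-bit) = 0b110101110001111111001011111 = 112787039

112787039


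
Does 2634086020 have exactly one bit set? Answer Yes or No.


0b10011101000000001111011010000100. Multiple bits set => No

No


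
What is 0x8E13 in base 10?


8E13 hex = 36371 decimal

36371


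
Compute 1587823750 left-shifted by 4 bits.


0b1011110101001000100010010000110 << 4 = 0b10111101010010001000100100001100000 = 25405180000

25405180000


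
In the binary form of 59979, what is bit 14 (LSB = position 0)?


0b1110101001001011, position 14 = 1

1


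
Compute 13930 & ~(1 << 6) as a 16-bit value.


13930 & ~(1 << 6) = 13866

13866


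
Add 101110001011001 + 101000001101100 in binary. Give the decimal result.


101110001011001 + 101000001101100 = 1010110011000101 = 44229

44229


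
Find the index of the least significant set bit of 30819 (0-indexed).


0b111100001100011. Lowest set bit at position 0

0


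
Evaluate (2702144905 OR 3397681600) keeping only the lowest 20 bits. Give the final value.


Step 1: 2702144905 | 3397681600 = 3952080329
Step 2: 3952080329 & 1048575 = 1045961

1045961


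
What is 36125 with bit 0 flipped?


36125 ^ (1 << 0) = 36125 ^ 1 = 36124

36124


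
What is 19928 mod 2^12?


19928 & 4095 = 3544

3544


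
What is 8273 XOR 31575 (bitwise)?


0b10000001010001 ^ 0b111101101010111 = 0b101101100000110 = 23302

23302


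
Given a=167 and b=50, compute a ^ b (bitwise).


167 ^ 50 = 149

149


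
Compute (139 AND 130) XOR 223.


Step 1: 139 & 130 = 130
Step 2: 130 ^ 223 = 93

93


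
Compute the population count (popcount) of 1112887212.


0b1000010010101010100111110101100 has 15 set bits

15


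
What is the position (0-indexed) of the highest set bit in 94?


0b1011110. Highest set bit at position 6

6


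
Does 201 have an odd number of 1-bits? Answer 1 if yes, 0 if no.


0b11001001 has 4 ones => parity 0

0


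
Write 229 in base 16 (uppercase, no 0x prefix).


229 = E5 hex

E5


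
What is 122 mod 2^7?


122 & 127 = 122

122


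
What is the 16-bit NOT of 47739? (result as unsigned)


~0b1011101001111011 = 0b100010110000100 = 17796 (16-bit unsigned)

17796


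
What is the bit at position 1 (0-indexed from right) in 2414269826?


0b10001111111001101101010110000010, position 1 = 1

1


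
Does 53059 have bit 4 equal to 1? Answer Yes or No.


0b1100111101000011, bit 4 = 0. No

No


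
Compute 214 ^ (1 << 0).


214 ^ (1 << 0) = 214 ^ 1 = 215

215


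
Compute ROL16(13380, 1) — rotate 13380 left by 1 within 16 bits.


Rotate 0b11010001000100 left by 1 (16-bit) = 0b110100010001000 = 26760

26760


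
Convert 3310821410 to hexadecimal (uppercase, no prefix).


3310821410 = C5572022 hex

C5572022


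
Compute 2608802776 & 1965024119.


0b10011011011111110010101111011000 & 0b1110101000111111110001101110111 = 0b10001000111110010001101010000 = 287253328

287253328


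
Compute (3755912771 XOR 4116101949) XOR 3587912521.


Step 1: 3755912771 ^ 4116101949 = 713561470
Step 2: 713561470 ^ 3587912521 = 4283639351

4283639351


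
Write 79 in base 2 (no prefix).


79 = 1001111 in binary

1001111


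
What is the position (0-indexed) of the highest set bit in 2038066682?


0b1111001011110100110110111111010. Highest set bit at position 30

30


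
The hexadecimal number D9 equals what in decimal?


D9 hex = 217 decimal

217


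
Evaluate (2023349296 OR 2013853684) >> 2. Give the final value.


Step 1: 2023349296 | 2013853684 = 2023358452
Step 2: 2023358452 >> 2 = 505839613

505839613


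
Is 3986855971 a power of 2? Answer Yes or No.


0b11101101101000101001100000100011. Multiple bits set => No

No


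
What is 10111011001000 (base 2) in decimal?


10111011001000 in decimal = 11976

11976


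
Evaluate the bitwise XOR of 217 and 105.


0b11011001 ^ 0b1101001 = 0b10110000 = 176

176


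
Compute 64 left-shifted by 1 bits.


0b1000000 << 1 = 0b10000000 = 128

128


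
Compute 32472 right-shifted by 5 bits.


0b111111011011000 >> 5 = 0b1111110110 = 1014

1014


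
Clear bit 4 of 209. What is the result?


209 & ~(1 << 4) = 193

193


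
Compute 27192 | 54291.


0b110101000111000 | 0b1101010000010011 = 0b1111111000111011 = 65083

65083


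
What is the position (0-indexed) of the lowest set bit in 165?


0b10100101. Lowest set bit at position 0

0


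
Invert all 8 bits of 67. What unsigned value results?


67 ^ 255 = 188

188


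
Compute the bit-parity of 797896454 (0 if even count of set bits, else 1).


0b101111100011101110111100000110 has 18 ones => parity 0

0


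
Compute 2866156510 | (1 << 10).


2866156510 | (1 << 10) = 2866156510 | 1024 = 2866157534

2866157534


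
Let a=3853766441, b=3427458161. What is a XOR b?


3853766441 ^ 3427458161 = 704189272

704189272


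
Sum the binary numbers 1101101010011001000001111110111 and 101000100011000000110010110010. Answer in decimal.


1101101010011001000001111110111 + 101000100011000000110010110010 = 10010101110110001001000010101001 = 2513997993

2513997993


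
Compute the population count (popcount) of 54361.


0b1101010001011001 has 8 set bits

8


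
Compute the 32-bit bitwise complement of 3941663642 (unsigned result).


~0b11101010111100010000001110011010 = 0b10101000011101111110001100101 = 353303653 (32-bit unsigned)

353303653


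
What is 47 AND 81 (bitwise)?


0b101111 & 0b1010001 = 0b1 = 1

1


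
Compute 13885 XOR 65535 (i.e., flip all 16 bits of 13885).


13885 ^ 65535 = 51650

51650


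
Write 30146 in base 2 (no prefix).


30146 = 111010111000010 in binary

111010111000010


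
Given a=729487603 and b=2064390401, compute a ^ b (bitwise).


729487603 ^ 2064390401 = 1349976562

1349976562


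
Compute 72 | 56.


0b1001000 | 0b111000 = 0b1111000 = 120

120


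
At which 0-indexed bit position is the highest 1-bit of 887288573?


0b110100111000101111001011111101. Highest set bit at position 29

29


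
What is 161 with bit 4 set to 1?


161 | (1 << 4) = 161 | 16 = 177

177


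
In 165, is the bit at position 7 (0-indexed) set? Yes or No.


0b10100101, bit 7 = 1. Yes

Yes


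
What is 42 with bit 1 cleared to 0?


42 & ~(1 << 1) = 40

40


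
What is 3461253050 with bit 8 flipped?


3461253050 ^ (1 << 8) = 3461253050 ^ 256 = 3461252794

3461252794


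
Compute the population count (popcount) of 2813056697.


0b10100111101010111101011010111001 has 20 set bits

20


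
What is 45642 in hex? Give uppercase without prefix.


45642 = B24A hex

B24A


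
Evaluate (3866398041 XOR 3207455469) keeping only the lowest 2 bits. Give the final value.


Step 1: 3866398041 ^ 3207455469 = 1499033524
Step 2: 1499033524 & 3 = 0

0


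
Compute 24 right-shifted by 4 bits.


0b11000 >> 4 = 0b1 = 1

1


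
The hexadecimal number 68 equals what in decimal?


68 hex = 104 decimal

104


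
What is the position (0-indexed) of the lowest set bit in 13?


0b1101. Lowest set bit at position 0

0


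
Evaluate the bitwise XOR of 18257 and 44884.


0b100011101010001 ^ 0b1010111101010100 = 0b1110100000000101 = 59397

59397


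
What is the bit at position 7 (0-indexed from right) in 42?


0b101010, position 7 = 0

0


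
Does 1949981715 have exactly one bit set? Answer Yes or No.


0b1110100001110100101110000010011. Multiple bits set => No

No


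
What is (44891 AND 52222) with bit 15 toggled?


Step 1: 44891 & 52222 = 35674
Step 2: 35674 ^ (1 << 15) = 35674 ^ 32768 = 2906

2906


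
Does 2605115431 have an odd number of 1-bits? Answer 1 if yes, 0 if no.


0b10011011010001101110100000100111 has 16 ones => parity 0

0


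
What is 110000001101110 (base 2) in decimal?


110000001101110 in decimal = 24686

24686


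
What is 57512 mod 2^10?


57512 & 1023 = 168

168


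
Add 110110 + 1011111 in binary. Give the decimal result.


110110 + 1011111 = 10010101 = 149

149


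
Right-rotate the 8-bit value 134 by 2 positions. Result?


Rotate 0b10000110 right by 2 (8-bit) = 0b10100001 = 161

161


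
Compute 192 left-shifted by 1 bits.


0b11000000 << 1 = 0b110000000 = 384

384


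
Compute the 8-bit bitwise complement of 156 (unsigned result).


~0b10011100 = 0b1100011 = 99 (8-bit unsigned)

99


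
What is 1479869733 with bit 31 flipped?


1479869733 ^ (1 << 31) = 1479869733 ^ 2147483648 = 3627353381

3627353381


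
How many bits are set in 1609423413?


0b1011111111011011101101000110101 has 21 set bits

21


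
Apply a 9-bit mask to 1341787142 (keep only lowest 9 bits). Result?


1341787142 & 511 = 6

6


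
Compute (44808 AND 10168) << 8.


Step 1: 44808 & 10168 = 9992
Step 2: 9992 << 8 = 2557952

2557952


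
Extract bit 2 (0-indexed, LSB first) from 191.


0b10111111, position 2 = 1

1


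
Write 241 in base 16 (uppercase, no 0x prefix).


241 = F1 hex

F1


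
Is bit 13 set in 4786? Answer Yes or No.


0b1001010110010, bit 13 = 0. No

No


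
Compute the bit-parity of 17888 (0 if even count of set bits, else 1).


0b100010111100000 has 6 ones => parity 0

0


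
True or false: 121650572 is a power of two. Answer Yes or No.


0b111010000000011110110001100. Multiple bits set => No

No


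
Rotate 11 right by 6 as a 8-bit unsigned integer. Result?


Rotate 0b1011 right by 6 (8-bit) = 0b101100 = 44

44


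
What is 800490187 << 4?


0b101111101101101000001011001011 << 4 = 0b1011111011011010000010110010110000 = 12807842992

12807842992


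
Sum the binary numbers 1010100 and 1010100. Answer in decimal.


1010100 + 1010100 = 10101000 = 168

168


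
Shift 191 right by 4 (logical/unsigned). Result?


0b10111111 >> 4 = 0b1011 = 11

11


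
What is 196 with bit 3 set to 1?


196 | (1 << 3) = 196 | 8 = 204

204


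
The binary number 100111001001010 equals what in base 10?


100111001001010 in decimal = 20042

20042


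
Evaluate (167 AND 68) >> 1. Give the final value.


Step 1: 167 & 68 = 4
Step 2: 4 >> 1 = 2

2


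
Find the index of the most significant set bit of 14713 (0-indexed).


0b11100101111001. Highest set bit at position 13

13


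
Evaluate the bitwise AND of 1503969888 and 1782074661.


0b1011001101001001100001001100000 & 0b1101010001110000100110100100101 = 0b1001000001000000100000000100000 = 1210073120

1210073120


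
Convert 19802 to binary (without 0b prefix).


19802 = 100110101011010 in binary

100110101011010


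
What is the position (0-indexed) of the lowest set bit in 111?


0b1101111. Lowest set bit at position 0

0


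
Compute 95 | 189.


0b1011111 | 0b10111101 = 0b11111111 = 255

255


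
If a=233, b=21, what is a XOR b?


233 ^ 21 = 252

252


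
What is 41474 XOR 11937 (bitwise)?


0b1010001000000010 ^ 0b10111010100001 = 0b1000110010100011 = 36003

36003


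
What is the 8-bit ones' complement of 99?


99 ^ 255 = 156

156


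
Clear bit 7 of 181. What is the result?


181 & ~(1 << 7) = 53

53


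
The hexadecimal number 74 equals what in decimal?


74 hex = 116 decimal

116


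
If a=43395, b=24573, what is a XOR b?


43395 ^ 24573 = 63102

63102


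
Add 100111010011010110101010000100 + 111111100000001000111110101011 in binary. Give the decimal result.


100111010011010110101010000100 + 111111100000001000111110101011 = 1100110110011011111101000101111 = 1724774959

1724774959


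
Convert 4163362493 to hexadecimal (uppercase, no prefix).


4163362493 = F827DEBD hex

F827DEBD


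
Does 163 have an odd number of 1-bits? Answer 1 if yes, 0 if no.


0b10100011 has 4 ones => parity 0

0


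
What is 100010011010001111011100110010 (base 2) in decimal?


100010011010001111011100110010 in decimal = 577304370

577304370


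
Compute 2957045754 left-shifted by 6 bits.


0b10110000010000001110111111111010 << 6 = 0b10110000010000001110111111111010000000 = 189250928256

189250928256


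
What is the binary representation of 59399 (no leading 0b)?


59399 = 1110100000000111 in binary

1110100000000111


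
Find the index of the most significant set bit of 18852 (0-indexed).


0b100100110100100. Highest set bit at position 14

14


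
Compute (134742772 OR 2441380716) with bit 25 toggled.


Step 1: 134742772 | 2441380716 = 2576122876
Step 2: 2576122876 ^ (1 << 25) = 2576122876 ^ 33554432 = 2609677308

2609677308


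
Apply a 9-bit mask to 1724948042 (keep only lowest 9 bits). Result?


1724948042 & 511 = 74

74


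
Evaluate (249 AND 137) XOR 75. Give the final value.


Step 1: 249 & 137 = 137
Step 2: 137 ^ 75 = 194

194


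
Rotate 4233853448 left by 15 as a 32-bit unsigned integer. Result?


Rotate 0b11111100010110110111101000001000 left by 15 (32-bit) = 0b10111101000001000111111000101101 = 3171188269

3171188269


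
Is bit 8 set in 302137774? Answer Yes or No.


0b10010000000100100000110101110, bit 8 = 1. Yes

Yes


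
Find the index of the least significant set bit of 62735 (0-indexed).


0b1111010100001111. Lowest set bit at position 0

0


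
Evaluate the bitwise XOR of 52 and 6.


0b110100 ^ 0b110 = 0b110010 = 50

50


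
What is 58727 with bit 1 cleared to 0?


58727 & ~(1 << 1) = 58725

58725


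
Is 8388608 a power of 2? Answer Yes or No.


0b100000000000000000000000. Only one bit set => Yes

Yes


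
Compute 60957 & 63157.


0b1110111000011101 & 0b1111011010110101 = 0b1110011000010101 = 58901

58901


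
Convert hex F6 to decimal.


F6 hex = 246 decimal

246


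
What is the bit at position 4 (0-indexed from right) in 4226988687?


0b11111011111100101011101010001111, position 4 = 0

0


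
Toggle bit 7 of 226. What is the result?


226 ^ (1 << 7) = 226 ^ 128 = 98

98


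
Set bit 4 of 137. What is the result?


137 | (1 << 4) = 137 | 16 = 153

153


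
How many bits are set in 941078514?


0b111000000101111011011111110010 has 18 set bits

18


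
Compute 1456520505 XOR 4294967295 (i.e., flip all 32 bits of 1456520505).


1456520505 ^ 4294967295 = 2838446790

2838446790


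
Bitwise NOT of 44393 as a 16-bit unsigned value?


~0b1010110101101001 = 0b101001010010110 = 21142 (16-bit unsigned)

21142


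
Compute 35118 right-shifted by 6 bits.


0b1000100100101110 >> 6 = 0b1000100100 = 548

548


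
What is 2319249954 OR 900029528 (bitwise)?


0b10001010001111001111001000100010 | 0b110101101001010101110001011000 = 0b10111111101111011111111001111010 = 3216899706

3216899706


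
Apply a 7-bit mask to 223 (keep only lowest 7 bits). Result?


223 & 127 = 95

95


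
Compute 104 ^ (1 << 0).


104 ^ (1 << 0) = 104 ^ 1 = 105

105


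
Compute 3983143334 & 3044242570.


0b11101101011010011111000110100110 & 0b10110101011100110111010010001010 = 0b10100101011000010111000010000010 = 2774626434

2774626434


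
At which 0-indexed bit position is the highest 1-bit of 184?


0b10111000. Highest set bit at position 7

7


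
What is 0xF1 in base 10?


F1 hex = 241 decimal

241


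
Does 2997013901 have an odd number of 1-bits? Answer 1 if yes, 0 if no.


0b10110010101000101100110110001101 has 16 ones => parity 0

0
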